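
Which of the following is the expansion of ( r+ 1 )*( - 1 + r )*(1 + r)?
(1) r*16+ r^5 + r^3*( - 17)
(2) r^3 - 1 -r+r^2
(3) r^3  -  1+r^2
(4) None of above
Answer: 2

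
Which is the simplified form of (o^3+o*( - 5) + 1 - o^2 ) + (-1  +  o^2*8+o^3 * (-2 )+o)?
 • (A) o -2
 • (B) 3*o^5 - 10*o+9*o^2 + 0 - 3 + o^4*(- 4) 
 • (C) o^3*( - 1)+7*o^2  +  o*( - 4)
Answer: C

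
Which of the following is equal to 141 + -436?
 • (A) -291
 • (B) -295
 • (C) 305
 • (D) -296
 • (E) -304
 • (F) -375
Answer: B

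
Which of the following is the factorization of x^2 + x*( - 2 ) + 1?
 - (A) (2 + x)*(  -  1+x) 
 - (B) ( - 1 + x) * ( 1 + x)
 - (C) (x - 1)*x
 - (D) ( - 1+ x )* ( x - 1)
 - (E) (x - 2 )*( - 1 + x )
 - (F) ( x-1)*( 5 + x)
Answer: D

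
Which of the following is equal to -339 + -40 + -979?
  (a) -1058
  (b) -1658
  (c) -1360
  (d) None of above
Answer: d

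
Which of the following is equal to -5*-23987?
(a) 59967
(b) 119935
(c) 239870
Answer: b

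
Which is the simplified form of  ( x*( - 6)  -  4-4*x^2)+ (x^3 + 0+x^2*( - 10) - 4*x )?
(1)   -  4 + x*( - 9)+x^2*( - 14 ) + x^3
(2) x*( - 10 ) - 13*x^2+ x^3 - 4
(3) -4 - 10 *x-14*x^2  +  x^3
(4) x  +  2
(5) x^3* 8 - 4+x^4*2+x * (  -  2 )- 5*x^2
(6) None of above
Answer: 3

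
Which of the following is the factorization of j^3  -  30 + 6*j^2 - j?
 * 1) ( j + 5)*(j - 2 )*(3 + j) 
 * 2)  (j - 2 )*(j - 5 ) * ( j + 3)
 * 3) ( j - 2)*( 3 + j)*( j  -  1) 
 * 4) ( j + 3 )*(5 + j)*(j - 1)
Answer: 1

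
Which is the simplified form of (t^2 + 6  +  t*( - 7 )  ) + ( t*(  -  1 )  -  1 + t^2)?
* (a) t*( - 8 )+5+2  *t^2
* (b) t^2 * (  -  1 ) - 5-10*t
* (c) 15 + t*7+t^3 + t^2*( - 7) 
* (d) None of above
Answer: a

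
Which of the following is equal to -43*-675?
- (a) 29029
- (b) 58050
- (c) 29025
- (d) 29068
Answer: c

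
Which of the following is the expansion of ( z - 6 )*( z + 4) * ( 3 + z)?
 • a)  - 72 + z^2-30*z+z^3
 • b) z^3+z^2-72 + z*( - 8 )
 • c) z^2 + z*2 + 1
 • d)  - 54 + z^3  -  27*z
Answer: a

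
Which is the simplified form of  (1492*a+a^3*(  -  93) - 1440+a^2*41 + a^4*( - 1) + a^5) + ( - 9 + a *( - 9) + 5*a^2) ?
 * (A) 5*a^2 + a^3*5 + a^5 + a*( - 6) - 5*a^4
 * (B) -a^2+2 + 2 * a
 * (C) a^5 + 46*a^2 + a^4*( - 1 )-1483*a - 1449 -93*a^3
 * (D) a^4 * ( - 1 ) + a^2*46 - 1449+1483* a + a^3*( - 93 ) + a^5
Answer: D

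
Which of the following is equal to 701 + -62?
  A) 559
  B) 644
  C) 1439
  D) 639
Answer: D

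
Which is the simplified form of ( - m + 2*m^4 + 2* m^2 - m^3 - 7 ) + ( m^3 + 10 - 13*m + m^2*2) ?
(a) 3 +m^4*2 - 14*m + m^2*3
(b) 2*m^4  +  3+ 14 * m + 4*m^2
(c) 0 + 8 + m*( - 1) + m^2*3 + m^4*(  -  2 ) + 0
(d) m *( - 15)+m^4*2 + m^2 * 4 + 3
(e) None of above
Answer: e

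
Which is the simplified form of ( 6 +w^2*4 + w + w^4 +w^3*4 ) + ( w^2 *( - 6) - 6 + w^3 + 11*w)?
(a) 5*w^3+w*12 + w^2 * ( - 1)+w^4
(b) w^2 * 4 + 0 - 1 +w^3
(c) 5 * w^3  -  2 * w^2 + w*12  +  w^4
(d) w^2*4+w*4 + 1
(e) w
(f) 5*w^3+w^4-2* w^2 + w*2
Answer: c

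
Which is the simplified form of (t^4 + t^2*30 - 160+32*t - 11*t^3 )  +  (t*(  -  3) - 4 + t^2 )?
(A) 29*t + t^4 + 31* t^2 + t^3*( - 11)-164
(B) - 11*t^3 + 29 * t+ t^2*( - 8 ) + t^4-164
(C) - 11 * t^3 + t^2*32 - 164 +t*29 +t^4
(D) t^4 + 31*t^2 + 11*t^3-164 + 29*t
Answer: A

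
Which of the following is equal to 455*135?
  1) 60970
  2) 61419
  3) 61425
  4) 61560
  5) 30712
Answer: 3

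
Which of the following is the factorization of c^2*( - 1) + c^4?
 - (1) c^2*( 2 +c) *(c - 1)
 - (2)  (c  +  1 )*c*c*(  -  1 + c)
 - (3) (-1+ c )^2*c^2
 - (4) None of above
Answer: 2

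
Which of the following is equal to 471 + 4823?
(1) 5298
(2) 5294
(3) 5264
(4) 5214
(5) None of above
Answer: 2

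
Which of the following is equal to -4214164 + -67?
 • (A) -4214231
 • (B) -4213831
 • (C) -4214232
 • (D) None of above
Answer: A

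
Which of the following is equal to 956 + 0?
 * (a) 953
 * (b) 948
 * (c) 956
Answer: c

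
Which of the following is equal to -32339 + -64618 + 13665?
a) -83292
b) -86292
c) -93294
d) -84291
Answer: a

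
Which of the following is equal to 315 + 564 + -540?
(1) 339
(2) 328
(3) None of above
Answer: 1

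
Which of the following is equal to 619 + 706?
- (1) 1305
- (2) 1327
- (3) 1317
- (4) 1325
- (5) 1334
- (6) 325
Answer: 4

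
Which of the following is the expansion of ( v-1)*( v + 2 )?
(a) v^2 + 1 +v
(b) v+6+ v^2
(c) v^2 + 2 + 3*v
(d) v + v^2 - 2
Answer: d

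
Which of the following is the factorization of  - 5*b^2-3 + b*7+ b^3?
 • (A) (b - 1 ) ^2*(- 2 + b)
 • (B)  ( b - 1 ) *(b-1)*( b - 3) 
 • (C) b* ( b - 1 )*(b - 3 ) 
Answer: B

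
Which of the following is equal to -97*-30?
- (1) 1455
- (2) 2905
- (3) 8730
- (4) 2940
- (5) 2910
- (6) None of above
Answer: 5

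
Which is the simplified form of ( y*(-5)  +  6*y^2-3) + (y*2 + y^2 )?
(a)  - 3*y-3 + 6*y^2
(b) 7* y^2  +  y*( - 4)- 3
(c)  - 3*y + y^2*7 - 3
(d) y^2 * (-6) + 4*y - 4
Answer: c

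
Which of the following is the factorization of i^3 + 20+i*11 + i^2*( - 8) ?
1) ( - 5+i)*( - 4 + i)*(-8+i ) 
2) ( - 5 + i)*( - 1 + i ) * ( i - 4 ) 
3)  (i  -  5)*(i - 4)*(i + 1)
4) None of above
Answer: 3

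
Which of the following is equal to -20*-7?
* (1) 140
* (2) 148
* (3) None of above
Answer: 1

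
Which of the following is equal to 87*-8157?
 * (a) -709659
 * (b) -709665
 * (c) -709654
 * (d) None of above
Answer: a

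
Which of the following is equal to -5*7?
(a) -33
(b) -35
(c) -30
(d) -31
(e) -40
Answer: b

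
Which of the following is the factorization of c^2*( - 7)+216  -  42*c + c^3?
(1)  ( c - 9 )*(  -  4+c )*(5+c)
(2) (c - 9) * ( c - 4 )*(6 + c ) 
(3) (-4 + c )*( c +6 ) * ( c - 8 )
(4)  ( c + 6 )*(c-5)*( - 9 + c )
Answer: 2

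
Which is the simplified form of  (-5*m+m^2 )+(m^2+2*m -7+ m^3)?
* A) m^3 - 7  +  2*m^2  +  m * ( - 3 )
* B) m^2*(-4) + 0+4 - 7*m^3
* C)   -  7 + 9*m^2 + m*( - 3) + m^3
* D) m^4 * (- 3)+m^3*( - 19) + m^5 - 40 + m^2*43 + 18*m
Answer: A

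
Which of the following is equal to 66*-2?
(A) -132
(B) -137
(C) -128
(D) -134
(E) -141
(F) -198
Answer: A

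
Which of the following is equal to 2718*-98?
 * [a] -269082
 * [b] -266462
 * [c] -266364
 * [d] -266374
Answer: c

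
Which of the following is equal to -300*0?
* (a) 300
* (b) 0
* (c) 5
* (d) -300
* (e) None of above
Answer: b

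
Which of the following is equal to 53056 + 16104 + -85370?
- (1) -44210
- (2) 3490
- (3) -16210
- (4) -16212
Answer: 3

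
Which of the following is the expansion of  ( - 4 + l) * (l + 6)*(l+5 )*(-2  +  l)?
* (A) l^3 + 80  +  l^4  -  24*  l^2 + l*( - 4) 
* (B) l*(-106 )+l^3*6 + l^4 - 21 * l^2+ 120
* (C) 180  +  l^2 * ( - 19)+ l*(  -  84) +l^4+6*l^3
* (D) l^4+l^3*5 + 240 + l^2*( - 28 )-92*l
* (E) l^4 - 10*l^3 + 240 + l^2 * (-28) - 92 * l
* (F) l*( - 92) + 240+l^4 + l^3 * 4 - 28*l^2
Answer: D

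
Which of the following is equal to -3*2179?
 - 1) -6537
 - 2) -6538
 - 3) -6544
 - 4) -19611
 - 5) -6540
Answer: 1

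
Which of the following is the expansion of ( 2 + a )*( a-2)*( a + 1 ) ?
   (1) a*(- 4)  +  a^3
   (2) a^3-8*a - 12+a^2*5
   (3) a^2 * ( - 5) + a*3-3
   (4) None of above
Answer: 4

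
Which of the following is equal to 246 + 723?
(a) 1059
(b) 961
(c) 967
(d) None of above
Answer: d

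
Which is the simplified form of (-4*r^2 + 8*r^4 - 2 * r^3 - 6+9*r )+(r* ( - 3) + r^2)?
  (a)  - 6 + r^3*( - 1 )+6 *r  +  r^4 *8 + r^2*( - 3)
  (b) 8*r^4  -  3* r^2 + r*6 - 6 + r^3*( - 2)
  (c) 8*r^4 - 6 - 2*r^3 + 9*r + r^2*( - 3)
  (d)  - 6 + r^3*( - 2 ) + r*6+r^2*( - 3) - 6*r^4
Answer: b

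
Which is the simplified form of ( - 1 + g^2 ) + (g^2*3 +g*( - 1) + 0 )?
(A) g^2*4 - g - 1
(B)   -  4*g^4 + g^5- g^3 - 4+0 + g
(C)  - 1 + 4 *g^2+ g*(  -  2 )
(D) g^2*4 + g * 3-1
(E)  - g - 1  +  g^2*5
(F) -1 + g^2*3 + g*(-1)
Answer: A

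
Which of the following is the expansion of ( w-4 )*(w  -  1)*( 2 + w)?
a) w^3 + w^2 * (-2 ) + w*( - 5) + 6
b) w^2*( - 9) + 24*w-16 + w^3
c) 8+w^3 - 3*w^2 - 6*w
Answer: c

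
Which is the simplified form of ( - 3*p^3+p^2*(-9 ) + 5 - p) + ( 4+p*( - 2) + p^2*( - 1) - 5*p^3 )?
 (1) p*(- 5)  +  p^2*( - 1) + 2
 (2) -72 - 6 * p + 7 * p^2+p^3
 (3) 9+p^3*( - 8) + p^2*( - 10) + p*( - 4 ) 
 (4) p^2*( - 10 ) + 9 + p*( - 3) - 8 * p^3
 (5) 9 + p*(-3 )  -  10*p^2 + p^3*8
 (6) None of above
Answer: 4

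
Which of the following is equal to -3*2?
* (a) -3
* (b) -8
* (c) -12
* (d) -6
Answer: d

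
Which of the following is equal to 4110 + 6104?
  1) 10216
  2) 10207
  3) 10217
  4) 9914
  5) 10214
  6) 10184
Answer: 5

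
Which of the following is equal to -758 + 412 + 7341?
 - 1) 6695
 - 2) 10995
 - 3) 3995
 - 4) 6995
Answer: 4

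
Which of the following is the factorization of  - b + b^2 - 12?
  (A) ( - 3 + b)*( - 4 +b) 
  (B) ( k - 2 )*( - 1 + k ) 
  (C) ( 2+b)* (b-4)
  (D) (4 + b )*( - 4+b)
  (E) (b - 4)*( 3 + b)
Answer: E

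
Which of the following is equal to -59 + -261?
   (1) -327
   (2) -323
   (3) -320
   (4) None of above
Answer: 3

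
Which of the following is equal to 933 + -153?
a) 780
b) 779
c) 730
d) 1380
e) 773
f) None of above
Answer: a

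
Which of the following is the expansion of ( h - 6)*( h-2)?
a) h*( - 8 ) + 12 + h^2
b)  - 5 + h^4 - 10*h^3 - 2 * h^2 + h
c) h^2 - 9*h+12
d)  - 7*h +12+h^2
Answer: a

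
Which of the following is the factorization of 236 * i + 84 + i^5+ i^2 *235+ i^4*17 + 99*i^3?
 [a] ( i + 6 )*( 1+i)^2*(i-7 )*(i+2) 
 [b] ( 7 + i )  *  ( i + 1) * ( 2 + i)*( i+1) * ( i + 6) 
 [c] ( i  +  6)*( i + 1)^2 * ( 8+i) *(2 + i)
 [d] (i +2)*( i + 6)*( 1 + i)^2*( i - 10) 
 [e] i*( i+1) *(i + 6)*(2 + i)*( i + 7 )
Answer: b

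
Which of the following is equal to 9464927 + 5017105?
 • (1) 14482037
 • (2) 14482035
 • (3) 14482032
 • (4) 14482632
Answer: 3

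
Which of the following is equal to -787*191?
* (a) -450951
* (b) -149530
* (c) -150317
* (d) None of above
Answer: c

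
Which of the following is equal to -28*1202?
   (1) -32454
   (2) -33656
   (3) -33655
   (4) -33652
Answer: 2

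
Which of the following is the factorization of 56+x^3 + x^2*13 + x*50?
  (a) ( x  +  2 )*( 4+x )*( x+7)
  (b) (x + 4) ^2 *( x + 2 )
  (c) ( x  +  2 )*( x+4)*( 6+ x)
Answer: a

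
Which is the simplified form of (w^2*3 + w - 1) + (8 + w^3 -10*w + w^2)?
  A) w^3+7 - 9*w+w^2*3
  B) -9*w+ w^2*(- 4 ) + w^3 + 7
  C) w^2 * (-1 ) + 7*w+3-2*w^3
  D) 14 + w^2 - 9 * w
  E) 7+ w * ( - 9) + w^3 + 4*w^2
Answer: E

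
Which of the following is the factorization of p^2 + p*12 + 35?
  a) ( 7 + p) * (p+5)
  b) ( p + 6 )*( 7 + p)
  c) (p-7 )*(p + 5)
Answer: a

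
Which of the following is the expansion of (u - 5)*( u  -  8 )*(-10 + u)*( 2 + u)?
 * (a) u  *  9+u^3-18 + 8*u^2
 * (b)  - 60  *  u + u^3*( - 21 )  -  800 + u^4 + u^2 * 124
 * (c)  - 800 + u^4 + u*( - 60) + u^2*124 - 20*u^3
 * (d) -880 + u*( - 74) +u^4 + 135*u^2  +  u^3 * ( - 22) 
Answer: b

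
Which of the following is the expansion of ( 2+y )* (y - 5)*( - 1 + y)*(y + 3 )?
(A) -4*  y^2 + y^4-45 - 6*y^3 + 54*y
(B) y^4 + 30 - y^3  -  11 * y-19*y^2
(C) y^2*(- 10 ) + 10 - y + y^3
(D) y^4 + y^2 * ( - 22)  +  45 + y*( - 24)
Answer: B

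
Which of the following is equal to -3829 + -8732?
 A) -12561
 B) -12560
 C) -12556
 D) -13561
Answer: A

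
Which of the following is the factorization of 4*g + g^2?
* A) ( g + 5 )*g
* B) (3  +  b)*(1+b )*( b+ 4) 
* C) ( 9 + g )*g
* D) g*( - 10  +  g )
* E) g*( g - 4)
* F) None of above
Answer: F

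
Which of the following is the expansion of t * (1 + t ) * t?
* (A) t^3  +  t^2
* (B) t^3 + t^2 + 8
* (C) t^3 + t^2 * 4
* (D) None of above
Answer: A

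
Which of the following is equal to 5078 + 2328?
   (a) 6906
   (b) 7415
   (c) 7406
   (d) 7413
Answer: c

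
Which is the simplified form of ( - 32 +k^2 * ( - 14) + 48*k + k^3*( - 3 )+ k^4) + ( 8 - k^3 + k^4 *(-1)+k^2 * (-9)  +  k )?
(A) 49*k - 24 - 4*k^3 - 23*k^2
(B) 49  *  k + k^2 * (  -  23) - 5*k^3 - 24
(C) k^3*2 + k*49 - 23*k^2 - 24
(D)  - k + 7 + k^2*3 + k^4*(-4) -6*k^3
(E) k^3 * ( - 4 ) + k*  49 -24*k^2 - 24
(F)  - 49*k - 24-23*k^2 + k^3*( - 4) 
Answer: A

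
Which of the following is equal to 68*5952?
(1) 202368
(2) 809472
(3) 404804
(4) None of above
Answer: 4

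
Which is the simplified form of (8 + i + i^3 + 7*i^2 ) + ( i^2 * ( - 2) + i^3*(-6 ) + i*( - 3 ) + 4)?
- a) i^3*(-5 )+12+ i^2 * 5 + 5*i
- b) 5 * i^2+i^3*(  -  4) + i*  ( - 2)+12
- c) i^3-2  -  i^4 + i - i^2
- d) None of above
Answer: d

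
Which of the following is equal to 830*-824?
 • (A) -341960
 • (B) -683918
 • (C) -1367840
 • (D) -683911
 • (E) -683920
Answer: E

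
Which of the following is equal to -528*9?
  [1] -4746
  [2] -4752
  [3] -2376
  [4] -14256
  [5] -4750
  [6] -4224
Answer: 2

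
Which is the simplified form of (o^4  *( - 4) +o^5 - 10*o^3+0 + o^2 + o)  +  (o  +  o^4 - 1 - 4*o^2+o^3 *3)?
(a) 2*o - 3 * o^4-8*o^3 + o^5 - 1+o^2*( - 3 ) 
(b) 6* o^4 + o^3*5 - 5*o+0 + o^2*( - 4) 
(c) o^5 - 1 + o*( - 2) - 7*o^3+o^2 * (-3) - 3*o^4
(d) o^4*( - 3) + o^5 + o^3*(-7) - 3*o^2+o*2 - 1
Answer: d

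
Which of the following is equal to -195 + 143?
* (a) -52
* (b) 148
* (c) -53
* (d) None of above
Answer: a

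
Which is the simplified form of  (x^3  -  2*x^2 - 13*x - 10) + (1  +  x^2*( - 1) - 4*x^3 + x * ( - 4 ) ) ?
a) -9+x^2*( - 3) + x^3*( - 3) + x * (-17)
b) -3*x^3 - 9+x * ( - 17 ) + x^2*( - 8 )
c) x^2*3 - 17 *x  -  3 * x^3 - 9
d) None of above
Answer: a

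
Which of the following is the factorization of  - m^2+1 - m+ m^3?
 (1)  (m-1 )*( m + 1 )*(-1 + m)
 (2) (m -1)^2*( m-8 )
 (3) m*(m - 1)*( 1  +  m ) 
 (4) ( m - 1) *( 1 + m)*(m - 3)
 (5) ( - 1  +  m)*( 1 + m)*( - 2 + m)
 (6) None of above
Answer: 1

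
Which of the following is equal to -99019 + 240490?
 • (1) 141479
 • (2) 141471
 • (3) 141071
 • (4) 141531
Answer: 2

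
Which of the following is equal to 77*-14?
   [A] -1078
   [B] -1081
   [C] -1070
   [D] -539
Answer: A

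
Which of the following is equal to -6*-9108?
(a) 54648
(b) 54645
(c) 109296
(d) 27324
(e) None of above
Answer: a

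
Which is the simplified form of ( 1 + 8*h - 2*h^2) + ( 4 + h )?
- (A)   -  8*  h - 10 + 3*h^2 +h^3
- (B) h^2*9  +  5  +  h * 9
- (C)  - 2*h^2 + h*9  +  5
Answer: C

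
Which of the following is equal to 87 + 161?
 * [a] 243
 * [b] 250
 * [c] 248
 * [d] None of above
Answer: c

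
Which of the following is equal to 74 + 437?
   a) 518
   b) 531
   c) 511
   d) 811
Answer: c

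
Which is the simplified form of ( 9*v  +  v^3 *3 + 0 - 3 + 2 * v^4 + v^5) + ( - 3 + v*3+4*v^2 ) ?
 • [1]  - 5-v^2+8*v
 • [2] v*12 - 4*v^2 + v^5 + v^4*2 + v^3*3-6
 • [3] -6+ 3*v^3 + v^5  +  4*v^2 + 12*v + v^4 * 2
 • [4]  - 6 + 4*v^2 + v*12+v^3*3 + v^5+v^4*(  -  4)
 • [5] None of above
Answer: 3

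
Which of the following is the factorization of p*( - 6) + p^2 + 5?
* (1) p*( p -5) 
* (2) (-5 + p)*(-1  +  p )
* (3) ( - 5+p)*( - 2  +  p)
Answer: 2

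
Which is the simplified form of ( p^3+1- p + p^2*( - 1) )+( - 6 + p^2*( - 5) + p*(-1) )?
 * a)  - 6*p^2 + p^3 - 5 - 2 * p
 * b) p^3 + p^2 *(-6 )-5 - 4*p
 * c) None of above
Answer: a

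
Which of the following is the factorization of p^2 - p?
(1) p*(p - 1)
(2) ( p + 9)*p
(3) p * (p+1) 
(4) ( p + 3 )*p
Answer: 1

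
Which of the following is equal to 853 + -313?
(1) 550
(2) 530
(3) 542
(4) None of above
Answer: 4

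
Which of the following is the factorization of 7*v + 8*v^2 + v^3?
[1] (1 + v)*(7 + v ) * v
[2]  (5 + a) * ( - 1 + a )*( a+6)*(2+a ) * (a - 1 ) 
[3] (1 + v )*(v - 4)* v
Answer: 1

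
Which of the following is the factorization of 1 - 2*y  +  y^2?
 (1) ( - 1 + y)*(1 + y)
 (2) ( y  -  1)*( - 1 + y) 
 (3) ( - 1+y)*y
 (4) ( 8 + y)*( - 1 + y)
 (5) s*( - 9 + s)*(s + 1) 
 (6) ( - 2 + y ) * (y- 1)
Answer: 2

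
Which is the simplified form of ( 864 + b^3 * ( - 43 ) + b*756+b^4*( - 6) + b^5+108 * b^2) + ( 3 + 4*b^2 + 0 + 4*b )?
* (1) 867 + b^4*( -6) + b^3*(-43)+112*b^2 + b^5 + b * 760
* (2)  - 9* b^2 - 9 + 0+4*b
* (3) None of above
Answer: 1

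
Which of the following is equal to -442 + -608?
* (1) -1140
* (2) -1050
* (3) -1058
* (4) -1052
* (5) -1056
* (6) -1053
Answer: 2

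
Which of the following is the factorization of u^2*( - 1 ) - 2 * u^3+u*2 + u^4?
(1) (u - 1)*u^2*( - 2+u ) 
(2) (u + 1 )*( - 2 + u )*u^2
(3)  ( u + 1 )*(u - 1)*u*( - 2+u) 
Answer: 3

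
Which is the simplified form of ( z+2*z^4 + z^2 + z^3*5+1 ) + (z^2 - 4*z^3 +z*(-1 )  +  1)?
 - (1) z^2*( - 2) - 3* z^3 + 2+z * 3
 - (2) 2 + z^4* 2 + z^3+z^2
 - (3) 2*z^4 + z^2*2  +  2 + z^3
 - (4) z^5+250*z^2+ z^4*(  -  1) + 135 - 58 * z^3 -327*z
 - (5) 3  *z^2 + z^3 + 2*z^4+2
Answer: 3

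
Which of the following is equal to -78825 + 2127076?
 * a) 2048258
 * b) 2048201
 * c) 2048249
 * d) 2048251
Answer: d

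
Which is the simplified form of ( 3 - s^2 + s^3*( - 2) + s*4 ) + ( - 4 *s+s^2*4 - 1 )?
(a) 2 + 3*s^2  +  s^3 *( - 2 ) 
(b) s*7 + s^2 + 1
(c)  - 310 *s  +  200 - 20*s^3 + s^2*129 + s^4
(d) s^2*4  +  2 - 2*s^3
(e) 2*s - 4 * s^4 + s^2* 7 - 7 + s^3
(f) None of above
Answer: a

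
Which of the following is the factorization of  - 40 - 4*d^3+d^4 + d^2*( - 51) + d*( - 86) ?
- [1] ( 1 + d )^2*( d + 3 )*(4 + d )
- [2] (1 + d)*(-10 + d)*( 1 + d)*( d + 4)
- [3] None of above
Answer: 2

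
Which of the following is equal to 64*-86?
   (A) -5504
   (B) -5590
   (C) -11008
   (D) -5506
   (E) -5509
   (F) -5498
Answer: A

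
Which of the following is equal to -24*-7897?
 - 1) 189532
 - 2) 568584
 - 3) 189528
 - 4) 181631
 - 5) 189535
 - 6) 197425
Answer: 3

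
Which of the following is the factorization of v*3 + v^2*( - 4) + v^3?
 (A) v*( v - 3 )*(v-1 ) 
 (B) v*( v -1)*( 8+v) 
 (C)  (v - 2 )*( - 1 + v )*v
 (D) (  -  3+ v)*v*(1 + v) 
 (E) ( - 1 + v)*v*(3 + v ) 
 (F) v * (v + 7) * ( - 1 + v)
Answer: A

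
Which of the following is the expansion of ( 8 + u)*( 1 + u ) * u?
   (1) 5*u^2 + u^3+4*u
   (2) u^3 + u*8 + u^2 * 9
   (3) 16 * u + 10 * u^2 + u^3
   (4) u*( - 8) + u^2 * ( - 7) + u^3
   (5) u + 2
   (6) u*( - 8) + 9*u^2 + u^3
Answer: 2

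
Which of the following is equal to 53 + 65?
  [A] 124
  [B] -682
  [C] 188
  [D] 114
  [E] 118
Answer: E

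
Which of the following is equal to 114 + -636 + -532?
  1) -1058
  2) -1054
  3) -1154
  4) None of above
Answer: 2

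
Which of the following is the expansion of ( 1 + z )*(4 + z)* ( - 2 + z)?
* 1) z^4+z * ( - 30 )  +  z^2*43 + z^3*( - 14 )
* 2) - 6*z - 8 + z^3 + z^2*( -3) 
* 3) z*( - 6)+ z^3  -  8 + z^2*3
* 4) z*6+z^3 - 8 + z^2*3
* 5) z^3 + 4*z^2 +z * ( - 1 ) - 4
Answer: 3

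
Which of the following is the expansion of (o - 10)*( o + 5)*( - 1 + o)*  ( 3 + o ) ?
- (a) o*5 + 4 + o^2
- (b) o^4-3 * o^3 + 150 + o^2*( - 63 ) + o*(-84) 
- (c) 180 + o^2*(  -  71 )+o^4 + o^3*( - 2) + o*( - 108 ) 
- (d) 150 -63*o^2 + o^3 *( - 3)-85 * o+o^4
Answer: d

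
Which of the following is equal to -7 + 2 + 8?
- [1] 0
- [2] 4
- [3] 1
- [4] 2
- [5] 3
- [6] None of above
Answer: 5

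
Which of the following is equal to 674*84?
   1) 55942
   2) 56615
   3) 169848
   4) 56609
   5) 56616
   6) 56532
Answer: 5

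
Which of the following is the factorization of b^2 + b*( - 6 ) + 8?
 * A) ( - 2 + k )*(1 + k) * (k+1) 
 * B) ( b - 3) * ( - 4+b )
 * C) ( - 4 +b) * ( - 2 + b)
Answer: C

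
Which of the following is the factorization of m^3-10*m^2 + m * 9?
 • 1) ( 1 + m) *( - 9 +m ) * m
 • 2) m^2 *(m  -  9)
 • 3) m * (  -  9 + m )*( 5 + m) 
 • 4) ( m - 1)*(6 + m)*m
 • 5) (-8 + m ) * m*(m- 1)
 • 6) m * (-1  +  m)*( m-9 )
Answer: 6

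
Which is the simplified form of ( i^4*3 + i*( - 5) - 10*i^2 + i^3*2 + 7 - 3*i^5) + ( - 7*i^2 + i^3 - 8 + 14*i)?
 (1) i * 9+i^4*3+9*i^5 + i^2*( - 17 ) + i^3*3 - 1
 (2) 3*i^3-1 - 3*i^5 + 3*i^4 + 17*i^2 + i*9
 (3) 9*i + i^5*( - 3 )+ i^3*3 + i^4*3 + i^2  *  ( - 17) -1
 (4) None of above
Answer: 3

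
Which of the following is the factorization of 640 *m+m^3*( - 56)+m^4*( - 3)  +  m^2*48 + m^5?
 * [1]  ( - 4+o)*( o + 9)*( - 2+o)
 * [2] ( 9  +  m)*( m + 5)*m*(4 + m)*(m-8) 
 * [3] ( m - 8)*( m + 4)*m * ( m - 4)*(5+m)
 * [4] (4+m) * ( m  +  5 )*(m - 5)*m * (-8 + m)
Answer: 3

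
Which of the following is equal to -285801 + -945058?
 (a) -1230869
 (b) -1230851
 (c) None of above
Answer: c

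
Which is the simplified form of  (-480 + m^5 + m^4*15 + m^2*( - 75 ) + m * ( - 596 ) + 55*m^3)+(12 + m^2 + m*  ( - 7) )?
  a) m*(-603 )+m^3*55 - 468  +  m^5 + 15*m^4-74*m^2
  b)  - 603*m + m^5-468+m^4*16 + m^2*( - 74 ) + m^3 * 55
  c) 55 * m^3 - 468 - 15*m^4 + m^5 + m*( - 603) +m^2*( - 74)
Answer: a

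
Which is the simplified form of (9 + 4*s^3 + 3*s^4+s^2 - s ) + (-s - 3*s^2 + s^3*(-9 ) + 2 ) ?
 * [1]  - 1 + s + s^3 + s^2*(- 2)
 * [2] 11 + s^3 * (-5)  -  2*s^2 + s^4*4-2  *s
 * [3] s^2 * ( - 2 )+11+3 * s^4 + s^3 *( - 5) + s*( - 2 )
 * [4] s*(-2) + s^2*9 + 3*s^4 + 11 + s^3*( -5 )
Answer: 3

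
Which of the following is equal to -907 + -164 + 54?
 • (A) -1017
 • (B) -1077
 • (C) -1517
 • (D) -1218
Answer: A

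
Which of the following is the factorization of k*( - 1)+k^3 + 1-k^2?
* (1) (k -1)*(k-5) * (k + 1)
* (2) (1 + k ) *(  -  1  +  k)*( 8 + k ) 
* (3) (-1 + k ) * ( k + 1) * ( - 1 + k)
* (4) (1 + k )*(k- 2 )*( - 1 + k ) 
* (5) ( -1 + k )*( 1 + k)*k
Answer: 3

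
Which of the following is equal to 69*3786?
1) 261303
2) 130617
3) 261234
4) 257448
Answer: 3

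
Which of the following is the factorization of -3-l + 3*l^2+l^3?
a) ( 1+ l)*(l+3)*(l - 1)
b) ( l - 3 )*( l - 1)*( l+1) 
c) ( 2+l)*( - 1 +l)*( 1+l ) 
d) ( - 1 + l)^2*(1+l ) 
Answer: a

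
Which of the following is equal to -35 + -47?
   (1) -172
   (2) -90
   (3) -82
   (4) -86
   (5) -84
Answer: 3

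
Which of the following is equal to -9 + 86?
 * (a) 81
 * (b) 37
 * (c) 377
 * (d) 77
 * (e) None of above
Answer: d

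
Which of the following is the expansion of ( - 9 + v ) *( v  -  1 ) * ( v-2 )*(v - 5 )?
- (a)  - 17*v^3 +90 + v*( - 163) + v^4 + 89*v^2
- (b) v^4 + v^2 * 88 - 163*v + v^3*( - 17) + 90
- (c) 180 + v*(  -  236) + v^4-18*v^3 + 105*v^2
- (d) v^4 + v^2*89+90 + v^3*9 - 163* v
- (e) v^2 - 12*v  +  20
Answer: a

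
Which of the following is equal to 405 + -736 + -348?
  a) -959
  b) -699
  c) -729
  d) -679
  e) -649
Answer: d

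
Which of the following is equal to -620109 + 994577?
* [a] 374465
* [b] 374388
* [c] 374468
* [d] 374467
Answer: c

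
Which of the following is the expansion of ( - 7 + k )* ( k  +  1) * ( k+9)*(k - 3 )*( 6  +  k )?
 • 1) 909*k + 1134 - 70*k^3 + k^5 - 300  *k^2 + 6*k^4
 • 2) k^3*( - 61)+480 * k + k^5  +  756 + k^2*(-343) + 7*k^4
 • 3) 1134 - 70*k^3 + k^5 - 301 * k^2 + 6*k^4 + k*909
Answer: 1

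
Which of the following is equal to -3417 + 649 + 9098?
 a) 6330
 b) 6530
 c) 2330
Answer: a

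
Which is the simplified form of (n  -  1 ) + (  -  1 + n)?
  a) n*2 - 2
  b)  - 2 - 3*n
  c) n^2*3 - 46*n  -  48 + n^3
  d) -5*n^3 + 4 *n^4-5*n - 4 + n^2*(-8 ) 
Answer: a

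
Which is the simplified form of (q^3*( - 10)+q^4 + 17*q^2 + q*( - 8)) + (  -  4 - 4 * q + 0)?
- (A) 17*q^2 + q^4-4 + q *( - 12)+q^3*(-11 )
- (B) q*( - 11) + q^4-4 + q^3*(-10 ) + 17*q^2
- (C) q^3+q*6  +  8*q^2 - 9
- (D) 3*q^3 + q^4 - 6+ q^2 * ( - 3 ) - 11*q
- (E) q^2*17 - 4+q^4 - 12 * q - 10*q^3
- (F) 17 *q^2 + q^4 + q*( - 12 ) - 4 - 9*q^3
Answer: E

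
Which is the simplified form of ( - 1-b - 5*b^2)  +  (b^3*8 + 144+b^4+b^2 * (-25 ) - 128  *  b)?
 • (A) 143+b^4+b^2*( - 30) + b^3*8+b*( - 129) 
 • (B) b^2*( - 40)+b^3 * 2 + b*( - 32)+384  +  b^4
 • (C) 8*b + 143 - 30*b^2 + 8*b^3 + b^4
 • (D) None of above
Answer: A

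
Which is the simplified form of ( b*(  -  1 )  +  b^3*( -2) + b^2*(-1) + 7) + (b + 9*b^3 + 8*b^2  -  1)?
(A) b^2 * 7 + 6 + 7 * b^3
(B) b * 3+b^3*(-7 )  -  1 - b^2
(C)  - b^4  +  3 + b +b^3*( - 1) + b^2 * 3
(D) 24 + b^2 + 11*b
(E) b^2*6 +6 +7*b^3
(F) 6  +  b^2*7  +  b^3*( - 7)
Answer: A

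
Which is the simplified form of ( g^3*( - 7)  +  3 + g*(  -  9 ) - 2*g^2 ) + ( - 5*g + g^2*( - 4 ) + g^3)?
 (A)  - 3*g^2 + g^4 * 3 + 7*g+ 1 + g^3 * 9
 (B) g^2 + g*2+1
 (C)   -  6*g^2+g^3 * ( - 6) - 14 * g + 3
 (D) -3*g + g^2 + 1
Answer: C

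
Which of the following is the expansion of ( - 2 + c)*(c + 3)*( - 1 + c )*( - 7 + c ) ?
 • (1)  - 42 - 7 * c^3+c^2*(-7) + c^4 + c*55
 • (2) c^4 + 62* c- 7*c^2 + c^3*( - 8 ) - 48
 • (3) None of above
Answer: 1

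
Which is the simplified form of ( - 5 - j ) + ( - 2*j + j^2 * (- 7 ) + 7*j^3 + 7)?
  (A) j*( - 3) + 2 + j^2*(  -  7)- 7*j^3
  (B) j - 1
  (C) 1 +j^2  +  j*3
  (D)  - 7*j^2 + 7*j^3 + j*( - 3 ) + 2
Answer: D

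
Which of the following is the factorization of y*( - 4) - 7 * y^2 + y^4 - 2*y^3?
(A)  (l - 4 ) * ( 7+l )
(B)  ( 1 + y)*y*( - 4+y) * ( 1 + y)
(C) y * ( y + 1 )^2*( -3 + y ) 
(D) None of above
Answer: B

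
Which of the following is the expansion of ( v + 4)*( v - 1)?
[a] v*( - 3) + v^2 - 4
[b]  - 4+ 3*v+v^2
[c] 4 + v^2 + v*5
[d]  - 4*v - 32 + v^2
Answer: b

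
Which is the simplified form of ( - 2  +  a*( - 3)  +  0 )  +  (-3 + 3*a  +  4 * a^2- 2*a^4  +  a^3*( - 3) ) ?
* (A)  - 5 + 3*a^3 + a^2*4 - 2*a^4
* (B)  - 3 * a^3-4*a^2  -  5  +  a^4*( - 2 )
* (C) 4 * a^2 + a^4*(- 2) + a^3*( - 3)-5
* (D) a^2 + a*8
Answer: C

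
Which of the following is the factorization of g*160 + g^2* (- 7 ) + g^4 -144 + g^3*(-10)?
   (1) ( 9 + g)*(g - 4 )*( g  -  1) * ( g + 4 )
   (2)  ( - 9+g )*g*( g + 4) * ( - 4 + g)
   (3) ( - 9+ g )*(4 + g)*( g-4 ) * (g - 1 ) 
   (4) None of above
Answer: 3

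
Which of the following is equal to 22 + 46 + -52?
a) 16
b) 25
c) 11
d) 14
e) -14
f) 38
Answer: a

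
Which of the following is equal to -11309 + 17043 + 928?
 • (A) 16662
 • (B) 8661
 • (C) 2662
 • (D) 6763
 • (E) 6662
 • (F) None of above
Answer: E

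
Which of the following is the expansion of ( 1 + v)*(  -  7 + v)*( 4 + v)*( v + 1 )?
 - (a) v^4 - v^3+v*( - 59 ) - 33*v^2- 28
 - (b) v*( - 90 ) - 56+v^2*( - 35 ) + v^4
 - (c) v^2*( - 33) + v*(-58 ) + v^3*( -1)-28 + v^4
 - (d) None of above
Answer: a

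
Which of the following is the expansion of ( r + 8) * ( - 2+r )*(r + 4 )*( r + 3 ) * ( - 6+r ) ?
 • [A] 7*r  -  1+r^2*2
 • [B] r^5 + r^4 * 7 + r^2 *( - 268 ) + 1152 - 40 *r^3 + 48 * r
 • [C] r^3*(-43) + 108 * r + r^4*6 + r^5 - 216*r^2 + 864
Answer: B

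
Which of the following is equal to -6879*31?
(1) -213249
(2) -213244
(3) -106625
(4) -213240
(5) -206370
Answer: 1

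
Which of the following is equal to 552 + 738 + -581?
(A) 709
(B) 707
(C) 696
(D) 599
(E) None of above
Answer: A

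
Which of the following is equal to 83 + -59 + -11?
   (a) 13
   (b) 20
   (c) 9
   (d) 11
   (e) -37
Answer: a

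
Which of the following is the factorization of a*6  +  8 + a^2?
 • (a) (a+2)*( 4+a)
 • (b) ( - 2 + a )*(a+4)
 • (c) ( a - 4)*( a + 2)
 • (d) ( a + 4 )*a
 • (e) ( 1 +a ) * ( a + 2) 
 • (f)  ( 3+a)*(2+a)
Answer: a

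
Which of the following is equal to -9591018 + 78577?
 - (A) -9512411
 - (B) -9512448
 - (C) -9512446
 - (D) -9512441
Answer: D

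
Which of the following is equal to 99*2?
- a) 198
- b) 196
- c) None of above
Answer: a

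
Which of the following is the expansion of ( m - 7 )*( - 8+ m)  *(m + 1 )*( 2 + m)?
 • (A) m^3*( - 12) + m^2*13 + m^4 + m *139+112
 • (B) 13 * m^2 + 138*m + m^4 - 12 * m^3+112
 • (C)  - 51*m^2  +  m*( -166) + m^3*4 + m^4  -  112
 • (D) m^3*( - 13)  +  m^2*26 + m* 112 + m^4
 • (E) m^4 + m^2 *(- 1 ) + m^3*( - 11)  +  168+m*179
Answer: B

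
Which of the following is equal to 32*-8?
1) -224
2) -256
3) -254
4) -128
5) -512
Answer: 2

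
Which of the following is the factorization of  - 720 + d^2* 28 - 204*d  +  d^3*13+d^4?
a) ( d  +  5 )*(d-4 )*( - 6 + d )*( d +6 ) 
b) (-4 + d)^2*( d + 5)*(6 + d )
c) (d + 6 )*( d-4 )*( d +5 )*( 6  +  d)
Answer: c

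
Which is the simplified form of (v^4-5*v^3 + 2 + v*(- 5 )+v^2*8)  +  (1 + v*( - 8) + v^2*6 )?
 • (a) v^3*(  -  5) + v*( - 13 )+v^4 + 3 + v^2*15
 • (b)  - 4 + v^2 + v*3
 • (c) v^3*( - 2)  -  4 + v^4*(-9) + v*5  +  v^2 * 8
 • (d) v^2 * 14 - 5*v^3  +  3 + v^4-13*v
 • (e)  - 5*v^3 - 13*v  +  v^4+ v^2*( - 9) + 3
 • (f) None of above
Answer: d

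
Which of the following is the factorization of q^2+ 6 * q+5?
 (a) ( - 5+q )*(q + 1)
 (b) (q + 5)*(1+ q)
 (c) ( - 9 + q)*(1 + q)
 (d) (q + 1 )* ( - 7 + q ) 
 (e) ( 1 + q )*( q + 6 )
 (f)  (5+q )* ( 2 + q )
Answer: b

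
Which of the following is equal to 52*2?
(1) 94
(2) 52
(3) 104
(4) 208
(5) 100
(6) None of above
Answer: 3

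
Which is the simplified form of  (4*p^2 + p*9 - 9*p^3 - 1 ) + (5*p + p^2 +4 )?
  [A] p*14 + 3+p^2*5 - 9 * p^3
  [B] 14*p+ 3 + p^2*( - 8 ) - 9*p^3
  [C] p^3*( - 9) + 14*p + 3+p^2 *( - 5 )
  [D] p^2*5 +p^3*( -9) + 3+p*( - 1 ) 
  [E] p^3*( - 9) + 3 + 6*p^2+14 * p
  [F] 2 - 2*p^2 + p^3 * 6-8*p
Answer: A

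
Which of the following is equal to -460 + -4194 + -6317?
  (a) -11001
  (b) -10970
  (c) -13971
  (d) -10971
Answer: d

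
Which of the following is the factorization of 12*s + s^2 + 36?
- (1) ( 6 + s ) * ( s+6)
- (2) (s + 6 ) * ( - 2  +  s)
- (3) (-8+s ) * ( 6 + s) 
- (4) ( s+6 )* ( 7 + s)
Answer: 1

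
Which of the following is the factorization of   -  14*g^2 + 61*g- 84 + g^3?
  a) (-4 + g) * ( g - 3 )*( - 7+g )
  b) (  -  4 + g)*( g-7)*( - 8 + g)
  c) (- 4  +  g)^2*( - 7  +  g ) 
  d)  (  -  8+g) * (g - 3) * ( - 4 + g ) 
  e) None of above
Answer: a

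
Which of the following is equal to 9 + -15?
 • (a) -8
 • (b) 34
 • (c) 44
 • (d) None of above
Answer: d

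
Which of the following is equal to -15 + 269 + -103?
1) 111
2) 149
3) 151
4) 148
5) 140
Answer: 3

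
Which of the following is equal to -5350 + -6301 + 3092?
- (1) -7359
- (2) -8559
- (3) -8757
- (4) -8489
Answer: 2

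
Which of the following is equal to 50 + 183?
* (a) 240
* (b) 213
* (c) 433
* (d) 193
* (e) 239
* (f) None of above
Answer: f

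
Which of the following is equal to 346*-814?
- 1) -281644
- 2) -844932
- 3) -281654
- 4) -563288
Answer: 1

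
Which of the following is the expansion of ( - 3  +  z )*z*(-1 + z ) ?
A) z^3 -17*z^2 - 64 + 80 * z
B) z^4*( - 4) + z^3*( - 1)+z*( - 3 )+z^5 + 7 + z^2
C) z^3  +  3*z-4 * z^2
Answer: C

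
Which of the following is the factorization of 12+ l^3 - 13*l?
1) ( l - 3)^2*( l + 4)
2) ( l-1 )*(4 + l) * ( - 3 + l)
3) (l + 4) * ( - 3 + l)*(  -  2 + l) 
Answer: 2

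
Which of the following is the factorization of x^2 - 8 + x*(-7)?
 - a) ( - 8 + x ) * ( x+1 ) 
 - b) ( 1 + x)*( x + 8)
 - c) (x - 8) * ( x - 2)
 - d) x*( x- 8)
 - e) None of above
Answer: a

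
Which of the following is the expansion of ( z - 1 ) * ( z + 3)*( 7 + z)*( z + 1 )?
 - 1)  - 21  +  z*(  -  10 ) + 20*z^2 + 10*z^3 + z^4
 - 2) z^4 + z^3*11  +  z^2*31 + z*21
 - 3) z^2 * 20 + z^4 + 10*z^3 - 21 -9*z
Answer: 1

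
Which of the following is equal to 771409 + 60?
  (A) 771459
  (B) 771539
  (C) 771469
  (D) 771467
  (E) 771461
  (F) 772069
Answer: C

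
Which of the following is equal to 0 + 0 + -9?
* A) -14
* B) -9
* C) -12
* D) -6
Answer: B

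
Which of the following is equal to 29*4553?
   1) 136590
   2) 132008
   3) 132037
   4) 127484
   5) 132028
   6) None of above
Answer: 3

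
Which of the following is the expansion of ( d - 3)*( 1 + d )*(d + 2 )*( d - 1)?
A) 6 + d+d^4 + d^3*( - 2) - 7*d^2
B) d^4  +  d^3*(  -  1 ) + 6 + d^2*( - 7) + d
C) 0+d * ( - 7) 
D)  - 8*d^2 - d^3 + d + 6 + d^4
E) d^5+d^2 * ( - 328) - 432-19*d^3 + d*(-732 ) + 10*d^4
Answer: B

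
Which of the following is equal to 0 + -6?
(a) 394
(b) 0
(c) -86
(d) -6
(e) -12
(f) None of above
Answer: d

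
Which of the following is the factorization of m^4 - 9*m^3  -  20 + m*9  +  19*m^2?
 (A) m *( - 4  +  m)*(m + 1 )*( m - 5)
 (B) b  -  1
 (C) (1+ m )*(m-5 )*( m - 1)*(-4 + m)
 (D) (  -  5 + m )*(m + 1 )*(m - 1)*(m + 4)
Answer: C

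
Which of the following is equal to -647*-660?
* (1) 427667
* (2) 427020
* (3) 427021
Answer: 2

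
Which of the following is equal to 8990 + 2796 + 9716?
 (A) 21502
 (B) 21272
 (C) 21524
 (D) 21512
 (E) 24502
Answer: A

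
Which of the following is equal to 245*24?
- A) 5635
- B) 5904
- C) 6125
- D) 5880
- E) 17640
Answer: D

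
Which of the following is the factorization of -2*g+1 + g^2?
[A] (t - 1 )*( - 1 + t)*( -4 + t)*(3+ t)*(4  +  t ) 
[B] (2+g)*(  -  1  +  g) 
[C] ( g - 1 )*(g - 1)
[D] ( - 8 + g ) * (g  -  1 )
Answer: C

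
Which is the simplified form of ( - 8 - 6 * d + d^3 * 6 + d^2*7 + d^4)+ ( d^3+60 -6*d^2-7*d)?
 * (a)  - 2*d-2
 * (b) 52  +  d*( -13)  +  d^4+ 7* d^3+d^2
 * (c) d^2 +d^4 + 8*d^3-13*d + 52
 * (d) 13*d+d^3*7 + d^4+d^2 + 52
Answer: b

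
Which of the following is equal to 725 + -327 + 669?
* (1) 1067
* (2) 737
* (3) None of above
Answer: 1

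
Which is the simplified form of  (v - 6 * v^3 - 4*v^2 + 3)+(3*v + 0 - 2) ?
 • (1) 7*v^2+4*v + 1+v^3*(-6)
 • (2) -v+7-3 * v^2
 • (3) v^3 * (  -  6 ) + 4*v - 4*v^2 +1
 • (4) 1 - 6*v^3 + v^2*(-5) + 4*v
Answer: 3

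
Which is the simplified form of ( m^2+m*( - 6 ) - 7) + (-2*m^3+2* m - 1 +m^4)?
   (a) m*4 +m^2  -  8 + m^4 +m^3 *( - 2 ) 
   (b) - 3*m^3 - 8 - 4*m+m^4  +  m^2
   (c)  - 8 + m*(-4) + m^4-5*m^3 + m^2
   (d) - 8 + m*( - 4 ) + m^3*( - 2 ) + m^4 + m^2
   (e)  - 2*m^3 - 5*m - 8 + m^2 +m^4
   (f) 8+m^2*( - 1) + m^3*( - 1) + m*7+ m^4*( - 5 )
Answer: d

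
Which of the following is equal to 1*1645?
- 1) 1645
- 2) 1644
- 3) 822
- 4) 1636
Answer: 1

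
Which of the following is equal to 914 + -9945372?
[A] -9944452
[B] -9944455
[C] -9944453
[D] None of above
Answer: D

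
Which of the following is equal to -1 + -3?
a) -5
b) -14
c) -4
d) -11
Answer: c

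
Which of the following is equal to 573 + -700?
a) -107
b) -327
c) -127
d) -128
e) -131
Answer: c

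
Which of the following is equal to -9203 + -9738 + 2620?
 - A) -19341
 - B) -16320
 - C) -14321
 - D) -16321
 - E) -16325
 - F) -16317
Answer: D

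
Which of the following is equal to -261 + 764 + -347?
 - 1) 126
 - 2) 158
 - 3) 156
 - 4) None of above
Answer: 3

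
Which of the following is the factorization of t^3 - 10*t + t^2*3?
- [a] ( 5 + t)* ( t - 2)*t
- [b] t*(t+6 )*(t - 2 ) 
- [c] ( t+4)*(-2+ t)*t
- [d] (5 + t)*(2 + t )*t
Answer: a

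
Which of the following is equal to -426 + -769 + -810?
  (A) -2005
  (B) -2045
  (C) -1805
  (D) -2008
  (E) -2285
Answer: A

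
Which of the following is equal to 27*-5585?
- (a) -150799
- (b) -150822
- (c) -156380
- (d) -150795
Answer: d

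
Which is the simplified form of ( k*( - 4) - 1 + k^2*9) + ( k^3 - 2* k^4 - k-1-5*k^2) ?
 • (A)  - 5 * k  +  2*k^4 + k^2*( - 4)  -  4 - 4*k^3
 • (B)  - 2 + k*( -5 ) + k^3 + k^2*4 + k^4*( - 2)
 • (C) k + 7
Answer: B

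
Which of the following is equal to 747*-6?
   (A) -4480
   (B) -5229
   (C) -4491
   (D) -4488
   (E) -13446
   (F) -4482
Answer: F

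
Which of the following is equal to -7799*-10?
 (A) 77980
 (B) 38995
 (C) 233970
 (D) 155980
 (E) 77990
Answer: E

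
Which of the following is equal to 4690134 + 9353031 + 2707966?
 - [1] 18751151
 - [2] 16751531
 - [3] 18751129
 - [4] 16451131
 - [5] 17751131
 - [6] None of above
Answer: 6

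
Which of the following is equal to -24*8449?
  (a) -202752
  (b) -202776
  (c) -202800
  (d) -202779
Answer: b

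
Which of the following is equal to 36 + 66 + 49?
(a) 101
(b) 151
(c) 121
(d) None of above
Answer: b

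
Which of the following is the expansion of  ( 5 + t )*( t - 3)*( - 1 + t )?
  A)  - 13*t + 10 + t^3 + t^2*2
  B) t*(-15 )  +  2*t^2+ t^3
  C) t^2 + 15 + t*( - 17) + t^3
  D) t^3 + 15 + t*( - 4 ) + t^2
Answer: C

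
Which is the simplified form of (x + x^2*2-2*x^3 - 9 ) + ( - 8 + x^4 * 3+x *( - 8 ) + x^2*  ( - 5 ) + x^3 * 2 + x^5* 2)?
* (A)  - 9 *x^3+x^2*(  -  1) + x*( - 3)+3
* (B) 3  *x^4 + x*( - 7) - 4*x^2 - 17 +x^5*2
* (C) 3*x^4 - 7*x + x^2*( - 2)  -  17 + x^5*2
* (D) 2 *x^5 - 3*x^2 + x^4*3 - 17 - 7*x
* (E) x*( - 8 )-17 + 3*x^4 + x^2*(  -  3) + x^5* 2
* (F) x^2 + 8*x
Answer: D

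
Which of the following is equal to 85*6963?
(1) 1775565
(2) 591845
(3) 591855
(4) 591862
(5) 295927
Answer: 3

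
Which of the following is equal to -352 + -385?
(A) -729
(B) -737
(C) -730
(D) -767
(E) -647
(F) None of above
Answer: B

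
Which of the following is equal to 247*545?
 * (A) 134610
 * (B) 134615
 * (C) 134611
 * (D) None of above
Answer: B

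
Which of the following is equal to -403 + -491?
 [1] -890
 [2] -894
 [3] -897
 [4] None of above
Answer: 2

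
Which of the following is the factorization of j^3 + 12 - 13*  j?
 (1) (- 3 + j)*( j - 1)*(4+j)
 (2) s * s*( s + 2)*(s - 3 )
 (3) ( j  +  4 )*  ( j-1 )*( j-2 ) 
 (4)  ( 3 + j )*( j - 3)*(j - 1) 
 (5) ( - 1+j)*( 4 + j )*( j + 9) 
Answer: 1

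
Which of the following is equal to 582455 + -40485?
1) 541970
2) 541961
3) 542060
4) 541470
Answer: 1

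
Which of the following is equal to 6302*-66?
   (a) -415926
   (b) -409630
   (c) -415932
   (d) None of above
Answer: c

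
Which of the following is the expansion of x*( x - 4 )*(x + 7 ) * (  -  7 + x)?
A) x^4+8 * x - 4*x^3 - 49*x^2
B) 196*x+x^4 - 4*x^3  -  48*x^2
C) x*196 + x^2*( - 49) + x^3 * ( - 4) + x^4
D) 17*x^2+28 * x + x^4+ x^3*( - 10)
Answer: C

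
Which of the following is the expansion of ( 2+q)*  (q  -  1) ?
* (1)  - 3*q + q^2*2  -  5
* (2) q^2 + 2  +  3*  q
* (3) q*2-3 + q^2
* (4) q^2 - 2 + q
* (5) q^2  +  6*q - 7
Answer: 4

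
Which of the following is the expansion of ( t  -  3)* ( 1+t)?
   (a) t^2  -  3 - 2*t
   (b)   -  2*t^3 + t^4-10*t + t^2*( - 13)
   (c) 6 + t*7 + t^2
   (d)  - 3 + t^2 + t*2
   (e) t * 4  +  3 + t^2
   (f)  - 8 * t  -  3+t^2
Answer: a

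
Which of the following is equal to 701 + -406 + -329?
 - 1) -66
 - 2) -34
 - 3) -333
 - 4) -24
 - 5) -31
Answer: 2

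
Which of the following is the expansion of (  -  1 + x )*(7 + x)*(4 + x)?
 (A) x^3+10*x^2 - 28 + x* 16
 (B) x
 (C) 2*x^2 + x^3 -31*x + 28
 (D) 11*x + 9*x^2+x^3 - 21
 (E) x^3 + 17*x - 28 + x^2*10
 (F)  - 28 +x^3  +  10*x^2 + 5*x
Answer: E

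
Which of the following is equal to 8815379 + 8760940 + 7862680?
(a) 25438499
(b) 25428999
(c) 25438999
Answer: c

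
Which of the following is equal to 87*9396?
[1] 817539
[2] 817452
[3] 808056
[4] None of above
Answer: 2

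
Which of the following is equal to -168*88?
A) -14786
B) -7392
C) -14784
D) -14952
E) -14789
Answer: C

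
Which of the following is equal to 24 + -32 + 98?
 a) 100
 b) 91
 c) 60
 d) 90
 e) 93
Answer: d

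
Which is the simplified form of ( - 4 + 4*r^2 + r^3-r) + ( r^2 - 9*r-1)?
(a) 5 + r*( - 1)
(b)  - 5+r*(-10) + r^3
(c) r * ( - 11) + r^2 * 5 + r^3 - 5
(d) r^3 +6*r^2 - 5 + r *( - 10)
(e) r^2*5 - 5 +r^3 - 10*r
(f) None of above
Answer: e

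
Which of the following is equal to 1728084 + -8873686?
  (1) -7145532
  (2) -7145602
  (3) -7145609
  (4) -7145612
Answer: 2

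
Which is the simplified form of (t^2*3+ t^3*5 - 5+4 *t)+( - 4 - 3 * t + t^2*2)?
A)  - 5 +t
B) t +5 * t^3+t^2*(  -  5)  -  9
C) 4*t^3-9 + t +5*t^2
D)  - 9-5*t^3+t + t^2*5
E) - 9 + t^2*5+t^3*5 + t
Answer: E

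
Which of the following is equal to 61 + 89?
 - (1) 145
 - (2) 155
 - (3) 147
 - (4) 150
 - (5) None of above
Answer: 4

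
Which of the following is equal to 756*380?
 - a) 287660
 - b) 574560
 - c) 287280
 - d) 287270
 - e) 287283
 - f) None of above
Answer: c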